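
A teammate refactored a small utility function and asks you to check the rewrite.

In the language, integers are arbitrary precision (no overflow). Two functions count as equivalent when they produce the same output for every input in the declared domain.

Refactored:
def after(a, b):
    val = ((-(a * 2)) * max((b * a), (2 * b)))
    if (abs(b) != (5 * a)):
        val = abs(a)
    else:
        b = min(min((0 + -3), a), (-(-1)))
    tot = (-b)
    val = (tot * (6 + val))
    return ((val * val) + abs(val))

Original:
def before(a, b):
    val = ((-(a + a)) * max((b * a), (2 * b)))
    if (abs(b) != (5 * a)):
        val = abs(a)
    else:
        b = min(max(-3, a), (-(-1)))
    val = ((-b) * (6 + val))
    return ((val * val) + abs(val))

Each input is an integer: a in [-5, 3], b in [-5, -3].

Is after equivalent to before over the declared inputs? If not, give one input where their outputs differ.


On input a=1, b=-5, before returns 272 while after returns 2352.
verdict: not equivalent; witness: a=1, b=-5


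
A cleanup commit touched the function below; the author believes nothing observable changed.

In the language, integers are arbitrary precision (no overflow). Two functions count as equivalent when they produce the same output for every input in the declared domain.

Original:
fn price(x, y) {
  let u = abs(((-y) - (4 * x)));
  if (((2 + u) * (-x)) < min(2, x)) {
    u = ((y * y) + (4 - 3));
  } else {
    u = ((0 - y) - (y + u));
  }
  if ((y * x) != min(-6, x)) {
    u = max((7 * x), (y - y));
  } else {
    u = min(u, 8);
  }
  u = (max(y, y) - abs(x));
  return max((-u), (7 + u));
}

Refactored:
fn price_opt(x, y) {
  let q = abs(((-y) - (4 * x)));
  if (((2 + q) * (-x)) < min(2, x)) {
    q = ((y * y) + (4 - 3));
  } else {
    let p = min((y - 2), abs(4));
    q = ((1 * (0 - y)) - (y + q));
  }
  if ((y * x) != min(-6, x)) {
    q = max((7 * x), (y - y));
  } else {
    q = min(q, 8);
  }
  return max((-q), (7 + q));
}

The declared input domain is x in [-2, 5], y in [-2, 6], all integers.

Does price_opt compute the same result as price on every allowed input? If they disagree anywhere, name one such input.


Try x=-2, y=-2.
price: u=10, then (((2 + u) * (-x)) < min(2, x)) is false, then u=-6, then ((y * x) != min(-6, x)) is true, then u=0, then u=-4, then returns 4
price_opt: q=10, then (((2 + q) * (-x)) < min(2, x)) is false, then p=-4, then q=-6, then ((y * x) != min(-6, x)) is true, then q=0, then returns 7
4 vs 7 — the two versions disagree here.
verdict: not equivalent; witness: x=-2, y=-2


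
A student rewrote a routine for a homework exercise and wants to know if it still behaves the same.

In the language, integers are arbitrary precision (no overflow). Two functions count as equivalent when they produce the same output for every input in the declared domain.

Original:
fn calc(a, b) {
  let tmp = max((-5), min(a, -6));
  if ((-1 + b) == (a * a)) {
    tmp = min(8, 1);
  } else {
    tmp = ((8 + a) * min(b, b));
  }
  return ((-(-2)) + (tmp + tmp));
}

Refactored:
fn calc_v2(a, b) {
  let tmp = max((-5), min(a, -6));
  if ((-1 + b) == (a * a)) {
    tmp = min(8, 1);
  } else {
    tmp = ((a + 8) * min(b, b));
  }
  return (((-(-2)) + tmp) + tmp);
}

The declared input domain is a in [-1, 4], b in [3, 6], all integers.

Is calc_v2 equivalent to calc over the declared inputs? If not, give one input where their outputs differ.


Changes here: same computation, different form; the full 24-point sweep finds no disagreement.
verdict: equivalent


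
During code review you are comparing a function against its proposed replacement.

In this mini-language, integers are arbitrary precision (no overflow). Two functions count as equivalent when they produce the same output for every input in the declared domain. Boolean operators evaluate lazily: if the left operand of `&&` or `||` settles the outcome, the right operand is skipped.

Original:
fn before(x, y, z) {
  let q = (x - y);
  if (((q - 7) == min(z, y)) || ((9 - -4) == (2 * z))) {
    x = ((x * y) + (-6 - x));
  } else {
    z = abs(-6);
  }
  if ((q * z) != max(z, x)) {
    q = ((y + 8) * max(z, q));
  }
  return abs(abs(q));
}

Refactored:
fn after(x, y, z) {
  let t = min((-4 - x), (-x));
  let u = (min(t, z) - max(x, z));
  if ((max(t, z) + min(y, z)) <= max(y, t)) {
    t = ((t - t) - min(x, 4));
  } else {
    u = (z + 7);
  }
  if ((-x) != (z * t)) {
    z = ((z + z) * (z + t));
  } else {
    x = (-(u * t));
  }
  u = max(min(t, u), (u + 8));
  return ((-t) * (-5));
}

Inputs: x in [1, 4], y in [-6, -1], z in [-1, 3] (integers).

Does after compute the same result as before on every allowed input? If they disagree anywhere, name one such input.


Run the pair on x=1, y=-6, z=-1.
before: q = 7; (((q - 7) == min(z, y)) || ((9 - -4) == (2 * z))) -> false; z = 6; ((q * z) != max(z, x)) -> true; q = 14; return 14
after: t = -5; u = -6; ((max(t, z) + min(y, z)) <= max(y, t)) -> true; t = -1; ((-x) != (z * t)) -> true; z = 4; u = 2; return -5
14 vs -5 — the two versions disagree here.
verdict: not equivalent; witness: x=1, y=-6, z=-1


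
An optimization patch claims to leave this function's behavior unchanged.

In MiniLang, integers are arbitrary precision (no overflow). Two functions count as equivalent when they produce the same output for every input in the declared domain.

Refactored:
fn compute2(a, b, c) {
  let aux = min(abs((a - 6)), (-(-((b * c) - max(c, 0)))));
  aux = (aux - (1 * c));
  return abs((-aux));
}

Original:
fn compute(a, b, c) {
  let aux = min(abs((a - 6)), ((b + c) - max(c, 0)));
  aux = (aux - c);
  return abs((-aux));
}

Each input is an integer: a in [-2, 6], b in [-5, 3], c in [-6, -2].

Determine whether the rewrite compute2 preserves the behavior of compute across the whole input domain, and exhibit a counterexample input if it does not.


Not equivalent: a=-2, b=-5, c=-6 separates them (5 vs 14).
compute: aux becomes -11; next aux becomes -5; next final value 5
compute2: aux becomes 8; next aux becomes 14; next final value 14
verdict: not equivalent; witness: a=-2, b=-5, c=-6


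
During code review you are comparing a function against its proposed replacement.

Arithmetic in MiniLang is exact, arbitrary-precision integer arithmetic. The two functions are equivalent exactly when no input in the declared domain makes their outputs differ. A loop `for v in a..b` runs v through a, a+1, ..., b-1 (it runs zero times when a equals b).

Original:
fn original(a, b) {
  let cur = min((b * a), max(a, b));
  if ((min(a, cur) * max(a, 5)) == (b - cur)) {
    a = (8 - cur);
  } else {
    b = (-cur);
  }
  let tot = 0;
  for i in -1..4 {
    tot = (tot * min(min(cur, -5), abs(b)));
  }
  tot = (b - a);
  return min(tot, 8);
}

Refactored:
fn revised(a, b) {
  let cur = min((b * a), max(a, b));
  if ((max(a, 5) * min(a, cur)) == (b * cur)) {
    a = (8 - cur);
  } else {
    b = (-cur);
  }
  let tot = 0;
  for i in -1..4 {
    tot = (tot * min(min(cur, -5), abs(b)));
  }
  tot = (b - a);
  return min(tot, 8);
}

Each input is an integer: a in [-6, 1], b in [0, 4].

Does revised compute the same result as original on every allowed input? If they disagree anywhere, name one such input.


a=0, b=1 yields 0 from original but -7 from revised.
verdict: not equivalent; witness: a=0, b=1


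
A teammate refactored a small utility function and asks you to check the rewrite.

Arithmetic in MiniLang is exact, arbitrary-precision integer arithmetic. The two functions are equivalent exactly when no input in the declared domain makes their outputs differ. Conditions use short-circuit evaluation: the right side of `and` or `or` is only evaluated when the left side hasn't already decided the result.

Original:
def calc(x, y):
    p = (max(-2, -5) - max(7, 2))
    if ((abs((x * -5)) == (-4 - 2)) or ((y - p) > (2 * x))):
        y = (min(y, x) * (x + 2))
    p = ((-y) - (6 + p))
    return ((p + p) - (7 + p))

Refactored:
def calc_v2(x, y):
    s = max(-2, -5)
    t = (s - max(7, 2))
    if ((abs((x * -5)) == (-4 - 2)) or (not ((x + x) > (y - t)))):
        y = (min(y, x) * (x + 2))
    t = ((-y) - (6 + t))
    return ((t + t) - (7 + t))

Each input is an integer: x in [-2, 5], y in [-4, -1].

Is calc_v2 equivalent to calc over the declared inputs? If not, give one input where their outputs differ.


Take x=3, y=-3.
calc: p=-9, then ((abs((x * -5)) == (-4 - 2)) or ((y - p) > (2 * x))) is false, then p=6, then returns -1
calc_v2: s=-2, then t=-9, then ((abs((x * -5)) == (-4 - 2)) or (not ((x + x) > (y - t)))) is true, then y=-15, then t=18, then returns 11
-1 against 11: the behavior changed.
verdict: not equivalent; witness: x=3, y=-3


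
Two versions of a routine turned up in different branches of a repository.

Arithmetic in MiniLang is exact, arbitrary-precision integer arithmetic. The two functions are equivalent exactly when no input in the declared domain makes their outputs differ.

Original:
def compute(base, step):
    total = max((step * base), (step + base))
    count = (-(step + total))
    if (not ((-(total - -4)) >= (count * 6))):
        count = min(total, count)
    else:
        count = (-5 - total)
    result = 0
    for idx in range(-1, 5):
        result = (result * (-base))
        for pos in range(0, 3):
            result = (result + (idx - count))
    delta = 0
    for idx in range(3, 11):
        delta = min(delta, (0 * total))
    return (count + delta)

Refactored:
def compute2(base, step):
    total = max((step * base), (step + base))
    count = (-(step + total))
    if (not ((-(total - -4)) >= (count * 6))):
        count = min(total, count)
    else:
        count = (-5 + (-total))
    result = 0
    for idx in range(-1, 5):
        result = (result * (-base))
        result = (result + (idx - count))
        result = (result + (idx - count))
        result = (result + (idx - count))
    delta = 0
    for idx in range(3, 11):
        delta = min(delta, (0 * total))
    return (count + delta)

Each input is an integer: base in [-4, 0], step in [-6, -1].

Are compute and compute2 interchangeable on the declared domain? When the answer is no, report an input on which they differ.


Comparing the listings, the differences include: loop structure differs; also local variable names differ; also arithmetic usage differs; also statement counts differ.
Tracing base=0, step=-3: compute: total becomes 0; next count becomes 3; next (not ((-(total - -4)) >= (count * 6))) evaluates to true; next count becomes 0; next result becomes 0; next at idx=-1:; next result becomes 0; next at pos=0:; next result becomes -1; next at pos=1:; next result becomes -2; next at pos=2:; next result becomes -3; next at idx=0:; next result becomes 0; next at pos=0:; next result becomes 0; next at pos=1:; next result becomes 0; next at pos=2:; next result becomes 0; next at idx=1:; next result becomes 0; next at pos=0:; next result becomes 1; next at pos=1:; next result becomes 2; next at pos=2:; next result becomes 3; next at idx=2:; next result becomes 0; next at pos=0:; next result becomes 2; next at pos=1:; next result becomes 4; next at pos=2:; next result becomes 6; next at idx=3:; next result becomes 0; next at pos=0:; next result becomes 3; next at pos=1:; next result becomes 6; next at pos=2:; next result becomes 9; next at idx=4:; next result becomes 0; next at pos=0:; next result becomes 4; next at pos=1:; next result becomes 8; next at pos=2:; next result becomes 12; next delta becomes 0; next at idx=3:; next delta becomes 0; next at idx=4:; next delta becomes 0; next at idx=5:; next delta becomes 0; next at idx=6:; next delta becomes 0; next at idx=7:; next delta becomes 0; next at idx=8:; next delta becomes 0; next at idx=9:; next delta becomes 0; next at idx=10:; next delta becomes 0; next final value 0 | compute2: total becomes 0; next count becomes 3; next (not ((-(total - -4)) >= (count * 6))) evaluates to true; next count becomes 0; next result becomes 0; next at idx=-1:; next result becomes 0; next result becomes -1; next result becomes -2; next result becomes -3; next at idx=0:; next result becomes 0; next result becomes 0; next result becomes 0; next result becomes 0; next at idx=1:; next result becomes 0; next result becomes 1; next result becomes 2; next result becomes 3; next at idx=2:; next result becomes 0; next result becomes 2; next result becomes 4; next result becomes 6; next at idx=3:; next result becomes 0; next result becomes 3; next result becomes 6; next result becomes 9; next at idx=4:; next result becomes 0; next result becomes 4; next result becomes 8; next result becomes 12; next delta becomes 0; next at idx=3:; next delta becomes 0; next at idx=4:; next delta becomes 0; next at idx=5:; next delta becomes 0; next at idx=6:; next delta becomes 0; next at idx=7:; next delta becomes 0; next at idx=8:; next delta becomes 0; next at idx=9:; next delta becomes 0; next at idx=10:; next delta becomes 0; next final value 0 — matching result 0.
Across all 30 domain points the two functions coincide.
verdict: equivalent


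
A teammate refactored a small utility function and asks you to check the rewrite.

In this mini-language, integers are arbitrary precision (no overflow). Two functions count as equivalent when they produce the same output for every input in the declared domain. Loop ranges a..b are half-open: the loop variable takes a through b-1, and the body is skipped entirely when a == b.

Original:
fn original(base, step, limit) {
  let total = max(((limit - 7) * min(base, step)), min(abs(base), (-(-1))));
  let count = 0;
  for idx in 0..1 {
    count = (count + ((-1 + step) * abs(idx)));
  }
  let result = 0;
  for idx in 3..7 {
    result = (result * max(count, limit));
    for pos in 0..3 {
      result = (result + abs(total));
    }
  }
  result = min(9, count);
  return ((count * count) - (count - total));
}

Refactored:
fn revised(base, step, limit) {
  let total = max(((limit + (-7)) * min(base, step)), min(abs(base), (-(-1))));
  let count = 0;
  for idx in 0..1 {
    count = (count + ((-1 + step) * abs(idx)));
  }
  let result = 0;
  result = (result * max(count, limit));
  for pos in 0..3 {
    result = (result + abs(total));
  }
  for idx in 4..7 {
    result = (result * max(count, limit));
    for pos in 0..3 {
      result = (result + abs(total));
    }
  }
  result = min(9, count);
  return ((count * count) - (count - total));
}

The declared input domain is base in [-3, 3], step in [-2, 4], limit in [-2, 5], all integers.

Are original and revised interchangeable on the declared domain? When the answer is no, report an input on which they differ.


Comparing the listings, the differences include: loop structure differs; also statement counts differ; also min/max/abs usage differs; also arithmetic usage differs.
Tracing base=-1, step=3, limit=3: original: total becomes 4; next count becomes 0; next at idx=0:; next count becomes 0; next result becomes 0; next at idx=3:; next result becomes 0; next at pos=0:; next result becomes 4; next at pos=1:; next result becomes 8; next at pos=2:; next result becomes 12; next at idx=4:; next result becomes 36; next at pos=0:; next result becomes 40; next at pos=1:; next result becomes 44; next at pos=2:; next result becomes 48; next at idx=5:; next result becomes 144; next at pos=0:; next result becomes 148; next at pos=1:; next result becomes 152; next at pos=2:; next result becomes 156; next at idx=6:; next result becomes 468; next at pos=0:; next result becomes 472; next at pos=1:; next result becomes 476; next at pos=2:; next result becomes 480; next result becomes 0; next final value 4 | revised: total becomes 4; next count becomes 0; next at idx=0:; next count becomes 0; next result becomes 0; next result becomes 0; next at pos=0:; next result becomes 4; next at pos=1:; next result becomes 8; next at pos=2:; next result becomes 12; next at idx=4:; next result becomes 36; next at pos=0:; next result becomes 40; next at pos=1:; next result becomes 44; next at pos=2:; next result becomes 48; next at idx=5:; next result becomes 144; next at pos=0:; next result becomes 148; next at pos=1:; next result becomes 152; next at pos=2:; next result becomes 156; next at idx=6:; next result becomes 468; next at pos=0:; next result becomes 472; next at pos=1:; next result becomes 476; next at pos=2:; next result becomes 480; next result becomes 0; next final value 4 — matching result 4.
Across all 392 domain points the two functions coincide.
verdict: equivalent


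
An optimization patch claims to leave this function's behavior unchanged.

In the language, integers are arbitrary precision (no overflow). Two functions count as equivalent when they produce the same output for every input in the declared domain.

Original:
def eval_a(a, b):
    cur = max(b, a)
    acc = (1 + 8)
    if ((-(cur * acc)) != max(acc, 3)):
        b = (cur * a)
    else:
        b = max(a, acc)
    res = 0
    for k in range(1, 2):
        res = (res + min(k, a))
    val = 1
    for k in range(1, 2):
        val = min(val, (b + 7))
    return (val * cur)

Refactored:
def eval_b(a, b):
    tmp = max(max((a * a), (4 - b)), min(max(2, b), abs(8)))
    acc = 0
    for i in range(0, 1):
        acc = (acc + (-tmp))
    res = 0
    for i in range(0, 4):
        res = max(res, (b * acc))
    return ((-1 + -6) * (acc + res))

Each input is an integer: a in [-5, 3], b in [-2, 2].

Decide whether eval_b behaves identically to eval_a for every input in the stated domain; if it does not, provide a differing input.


a=-5, b=-2 yields -2 from eval_a but -175 from eval_b.
verdict: not equivalent; witness: a=-5, b=-2


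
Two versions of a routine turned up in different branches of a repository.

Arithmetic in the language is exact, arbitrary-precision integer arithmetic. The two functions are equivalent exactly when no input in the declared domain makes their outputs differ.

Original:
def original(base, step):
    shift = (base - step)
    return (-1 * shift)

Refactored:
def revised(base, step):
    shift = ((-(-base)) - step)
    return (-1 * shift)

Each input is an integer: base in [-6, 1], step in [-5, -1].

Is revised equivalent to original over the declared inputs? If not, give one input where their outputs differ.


Reading the diff, among the changes: same computation, different form.
One worked example (base=-5, step=-1) — original: shift = -4; return 4; revised: shift = -4; return 4; agreement on 4.
Across all 40 domain points the two functions coincide.
verdict: equivalent


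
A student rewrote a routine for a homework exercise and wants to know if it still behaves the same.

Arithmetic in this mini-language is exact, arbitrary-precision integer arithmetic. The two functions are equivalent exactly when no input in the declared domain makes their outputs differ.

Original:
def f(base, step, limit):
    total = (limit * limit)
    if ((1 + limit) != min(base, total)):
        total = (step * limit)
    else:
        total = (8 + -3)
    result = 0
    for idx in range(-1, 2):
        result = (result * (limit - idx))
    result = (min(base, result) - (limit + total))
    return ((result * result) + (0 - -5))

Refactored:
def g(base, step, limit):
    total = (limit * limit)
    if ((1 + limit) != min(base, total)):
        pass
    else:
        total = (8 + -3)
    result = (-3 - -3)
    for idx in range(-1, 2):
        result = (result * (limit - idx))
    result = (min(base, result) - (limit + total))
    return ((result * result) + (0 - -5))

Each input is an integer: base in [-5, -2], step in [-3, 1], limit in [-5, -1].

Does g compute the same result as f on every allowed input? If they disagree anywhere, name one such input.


Try base=-5, step=-3, limit=-5.
f: total = 25; ((1 + limit) != min(base, total)) -> true; total = 15; result = 0; [idx=-1]; result = 0; [idx=0]; result = 0; [idx=1]; result = 0; result = -15; return 230
g: total = 25; ((1 + limit) != min(base, total)) -> true; result = 0; [idx=-1]; result = 0; [idx=0]; result = 0; [idx=1]; result = 0; result = -25; return 630
230 != 630, so the rewrite changes behavior.
verdict: not equivalent; witness: base=-5, step=-3, limit=-5


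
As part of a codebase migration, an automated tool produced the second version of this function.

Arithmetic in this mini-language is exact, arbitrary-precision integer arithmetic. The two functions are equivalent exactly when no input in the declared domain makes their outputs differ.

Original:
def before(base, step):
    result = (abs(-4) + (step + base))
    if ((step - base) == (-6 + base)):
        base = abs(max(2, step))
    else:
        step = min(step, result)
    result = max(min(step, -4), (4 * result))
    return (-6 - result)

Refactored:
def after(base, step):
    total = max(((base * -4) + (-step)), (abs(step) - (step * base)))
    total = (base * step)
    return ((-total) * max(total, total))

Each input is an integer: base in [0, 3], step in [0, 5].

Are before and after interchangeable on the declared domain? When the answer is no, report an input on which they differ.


Consider the input base=0, step=0.
before: result=4, then ((step - base) == (-6 + base)) is false, then step=0, then result=16, then returns -22
after: total=0, then total=0, then returns 0
-22 against 0: the behavior changed.
verdict: not equivalent; witness: base=0, step=0


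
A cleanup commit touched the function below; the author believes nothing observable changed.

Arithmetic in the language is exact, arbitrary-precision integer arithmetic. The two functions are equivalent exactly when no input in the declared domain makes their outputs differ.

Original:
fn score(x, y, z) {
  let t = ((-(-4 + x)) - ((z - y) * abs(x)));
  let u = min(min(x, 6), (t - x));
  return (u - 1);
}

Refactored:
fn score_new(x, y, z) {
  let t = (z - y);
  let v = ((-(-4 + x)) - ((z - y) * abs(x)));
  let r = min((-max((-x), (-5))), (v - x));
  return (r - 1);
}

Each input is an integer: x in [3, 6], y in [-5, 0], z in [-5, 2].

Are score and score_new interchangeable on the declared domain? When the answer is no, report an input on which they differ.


At x=6, y=-2, z=-5: score gives 5, score_new gives 4.
verdict: not equivalent; witness: x=6, y=-2, z=-5


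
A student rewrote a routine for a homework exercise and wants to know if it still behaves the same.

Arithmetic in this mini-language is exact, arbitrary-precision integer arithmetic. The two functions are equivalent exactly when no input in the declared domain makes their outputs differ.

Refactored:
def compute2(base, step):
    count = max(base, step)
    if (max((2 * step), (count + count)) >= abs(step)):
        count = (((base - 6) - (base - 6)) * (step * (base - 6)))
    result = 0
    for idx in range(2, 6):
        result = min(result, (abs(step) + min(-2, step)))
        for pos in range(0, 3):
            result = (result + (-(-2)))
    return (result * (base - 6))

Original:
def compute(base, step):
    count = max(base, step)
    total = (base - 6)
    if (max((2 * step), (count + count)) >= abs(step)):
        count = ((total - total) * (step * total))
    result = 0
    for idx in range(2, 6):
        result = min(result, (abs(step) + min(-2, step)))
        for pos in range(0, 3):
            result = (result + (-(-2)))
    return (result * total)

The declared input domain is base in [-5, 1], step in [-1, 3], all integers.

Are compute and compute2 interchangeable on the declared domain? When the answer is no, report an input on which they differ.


This is a faithful refactor — arithmetic usage differs; local variable names differ; constant usage differs; statement counts differ, but the computed results match everywhere.
As a probe, take base=1, step=-1: compute runs count := 1 | total := -5 | (max((2 * step), (count + count)) >= abs(step)): true | count := 0 | result := 0 | iter idx=2: | result := -1 | iter pos=0: | result := 1 | iter pos=1: | result := 3 | iter pos=2: | result := 5 | iter idx=3: | result := -1 | iter pos=0: | result := 1 | iter pos=1: | result := 3 | iter pos=2: | result := 5 | iter idx=4: | result := -1 | iter pos=0: | result := 1 | iter pos=1: | result := 3 | iter pos=2: | result := 5 | iter idx=5: | result := -1 | iter pos=0: | result := 1 | iter pos=1: | result := 3 | iter pos=2: | result := 5 | result -25; compute2 runs count := 1 | (max((2 * step), (count + count)) >= abs(step)): true | count := 0 | result := 0 | iter idx=2: | result := -1 | iter pos=0: | result := 1 | iter pos=1: | result := 3 | iter pos=2: | result := 5 | iter idx=3: | result := -1 | iter pos=0: | result := 1 | iter pos=1: | result := 3 | iter pos=2: | result := 5 | iter idx=4: | result := -1 | iter pos=0: | result := 1 | iter pos=1: | result := 3 | iter pos=2: | result := 5 | iter idx=5: | result := -1 | iter pos=0: | result := 1 | iter pos=1: | result := 3 | iter pos=2: | result := 5 | result -25; both end at -25.
Checked all 35 inputs in the declared domain: the outputs agree on every one.
verdict: equivalent


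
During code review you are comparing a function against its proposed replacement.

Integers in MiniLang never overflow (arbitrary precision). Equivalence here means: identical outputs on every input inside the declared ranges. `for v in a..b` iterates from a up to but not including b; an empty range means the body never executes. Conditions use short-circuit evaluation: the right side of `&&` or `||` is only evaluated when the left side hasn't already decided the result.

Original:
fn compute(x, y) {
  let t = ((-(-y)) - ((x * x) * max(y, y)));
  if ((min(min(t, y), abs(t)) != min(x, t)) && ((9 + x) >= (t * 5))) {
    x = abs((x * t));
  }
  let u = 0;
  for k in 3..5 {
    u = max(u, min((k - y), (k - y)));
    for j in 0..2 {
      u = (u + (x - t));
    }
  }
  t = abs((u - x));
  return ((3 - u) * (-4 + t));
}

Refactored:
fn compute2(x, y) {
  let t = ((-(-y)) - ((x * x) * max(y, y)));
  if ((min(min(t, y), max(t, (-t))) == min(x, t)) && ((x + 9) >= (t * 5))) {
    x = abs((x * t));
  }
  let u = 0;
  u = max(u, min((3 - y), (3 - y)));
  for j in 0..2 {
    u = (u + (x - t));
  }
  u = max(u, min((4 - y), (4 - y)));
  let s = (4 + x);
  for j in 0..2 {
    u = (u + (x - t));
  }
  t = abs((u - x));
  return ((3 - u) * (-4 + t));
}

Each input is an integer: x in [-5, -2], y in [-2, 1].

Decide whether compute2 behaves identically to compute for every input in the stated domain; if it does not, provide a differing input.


There is a counterexample at x=-5, y=0: 0 on one side, -27 on the other.
compute: t = 0; ((min(min(t, y), abs(t)) != min(x, t)) && ((9 + x) >= (t * 5))) -> true; x = 0; u = 0; [k=3]; u = 3; [j=0]; u = 3; [j=1]; u = 3; [k=4]; u = 4; [j=0]; u = 4; [j=1]; u = 4; t = 4; return 0
compute2: t = 0; ((min(min(t, y), max(t, (-t))) == min(x, t)) && ((x + 9) >= (t * 5))) -> false; u = 0; u = 3; [j=0]; u = -2; [j=1]; u = -7; u = 4; s = -1; [j=0]; u = -1; [j=1]; u = -6; t = 1; return -27
verdict: not equivalent; witness: x=-5, y=0


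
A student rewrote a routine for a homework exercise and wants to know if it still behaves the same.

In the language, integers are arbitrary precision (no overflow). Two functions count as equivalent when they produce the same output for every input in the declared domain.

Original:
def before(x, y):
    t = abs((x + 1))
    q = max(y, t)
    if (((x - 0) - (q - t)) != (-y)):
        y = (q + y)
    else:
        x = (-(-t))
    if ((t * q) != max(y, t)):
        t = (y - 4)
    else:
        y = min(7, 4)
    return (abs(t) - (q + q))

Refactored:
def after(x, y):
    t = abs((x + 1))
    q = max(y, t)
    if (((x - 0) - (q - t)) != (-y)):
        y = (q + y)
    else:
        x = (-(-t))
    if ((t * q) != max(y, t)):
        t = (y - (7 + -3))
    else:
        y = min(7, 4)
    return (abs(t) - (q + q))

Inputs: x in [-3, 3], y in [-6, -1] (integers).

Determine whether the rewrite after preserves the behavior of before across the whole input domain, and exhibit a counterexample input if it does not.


This is a faithful refactor — constant usage differs, plus arithmetic usage differs, but the computed results match everywhere.
Tracing x=-3, y=-5: before: t becomes 2; next q becomes 2; next (((x - 0) - (q - t)) != (-y)) evaluates to true; next y becomes -3; next ((t * q) != max(y, t)) evaluates to true; next t becomes -7; next final value 3 | after: t becomes 2; next q becomes 2; next (((x - 0) - (q - t)) != (-y)) evaluates to true; next y becomes -3; next ((t * q) != max(y, t)) evaluates to true; next t becomes -7; next final value 3 — matching result 3.
An exhaustive pass over the 42 declared inputs shows identical outputs.
verdict: equivalent


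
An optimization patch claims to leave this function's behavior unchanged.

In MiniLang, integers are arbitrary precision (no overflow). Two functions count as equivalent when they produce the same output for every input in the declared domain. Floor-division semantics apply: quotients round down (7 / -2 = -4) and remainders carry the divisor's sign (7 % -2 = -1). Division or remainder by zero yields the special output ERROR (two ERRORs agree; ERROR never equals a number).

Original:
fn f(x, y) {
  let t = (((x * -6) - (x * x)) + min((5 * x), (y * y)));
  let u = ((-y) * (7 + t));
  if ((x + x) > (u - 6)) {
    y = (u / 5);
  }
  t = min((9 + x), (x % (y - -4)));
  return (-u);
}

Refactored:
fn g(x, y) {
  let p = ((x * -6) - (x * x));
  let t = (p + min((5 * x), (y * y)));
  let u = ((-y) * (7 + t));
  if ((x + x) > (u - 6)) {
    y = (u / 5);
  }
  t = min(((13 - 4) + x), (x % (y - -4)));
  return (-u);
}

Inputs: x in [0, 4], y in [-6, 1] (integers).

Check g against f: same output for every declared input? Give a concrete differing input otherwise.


Behavior is preserved: although constant usage differs; and arithmetic usage differs; and statement counts differ; and local variable names differ, the outputs never diverge.
As a probe, take x=4, y=1: f runs t := -39 | u := 32 | ((x + x) > (u - 6)): false | t := 4 | result -32; g runs p := -40 | t := -39 | u := 32 | ((x + x) > (u - 6)): false | t := 4 | result -32; both end at -32.
An exhaustive pass over the 40 declared inputs shows identical outputs.
verdict: equivalent


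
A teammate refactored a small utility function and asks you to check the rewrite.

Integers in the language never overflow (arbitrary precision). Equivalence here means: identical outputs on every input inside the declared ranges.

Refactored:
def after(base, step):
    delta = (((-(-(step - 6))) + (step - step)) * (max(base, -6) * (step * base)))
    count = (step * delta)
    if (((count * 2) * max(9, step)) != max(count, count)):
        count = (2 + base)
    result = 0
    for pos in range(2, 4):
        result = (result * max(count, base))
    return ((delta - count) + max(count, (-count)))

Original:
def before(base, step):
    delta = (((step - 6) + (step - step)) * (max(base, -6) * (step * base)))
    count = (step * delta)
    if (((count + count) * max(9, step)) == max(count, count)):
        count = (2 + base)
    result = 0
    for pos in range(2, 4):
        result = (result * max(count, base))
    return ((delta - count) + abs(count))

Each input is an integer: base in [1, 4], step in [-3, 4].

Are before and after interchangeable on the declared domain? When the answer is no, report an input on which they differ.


Run the pair on base=1, step=-3.
before: delta := 27 | count := -81 | (((count + count) * max(9, step)) == max(count, count)): false | result := 0 | iter pos=2: | result := 0 | iter pos=3: | result := 0 | result 189
after: delta := 27 | count := -81 | (((count * 2) * max(9, step)) != max(count, count)): true | count := 3 | result := 0 | iter pos=2: | result := 0 | iter pos=3: | result := 0 | result 27
189 vs 27 — the two versions disagree here.
verdict: not equivalent; witness: base=1, step=-3


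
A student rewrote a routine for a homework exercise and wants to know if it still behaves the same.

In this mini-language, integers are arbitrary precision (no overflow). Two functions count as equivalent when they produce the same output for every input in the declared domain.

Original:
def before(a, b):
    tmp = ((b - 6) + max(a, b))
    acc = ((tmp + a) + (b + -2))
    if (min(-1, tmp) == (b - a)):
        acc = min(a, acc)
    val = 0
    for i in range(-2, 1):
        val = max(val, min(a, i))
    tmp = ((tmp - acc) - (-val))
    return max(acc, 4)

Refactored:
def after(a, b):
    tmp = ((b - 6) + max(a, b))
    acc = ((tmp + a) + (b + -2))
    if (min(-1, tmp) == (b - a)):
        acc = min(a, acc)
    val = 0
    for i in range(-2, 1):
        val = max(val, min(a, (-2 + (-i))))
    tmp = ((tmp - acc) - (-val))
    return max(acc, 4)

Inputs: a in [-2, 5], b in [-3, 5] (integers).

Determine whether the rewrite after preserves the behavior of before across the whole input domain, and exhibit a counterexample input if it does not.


This is a faithful refactor — constant usage differs; arithmetic usage differs, but the computed results match everywhere.
Spot check at a=2, b=-2 — before: tmp becomes -6; next acc becomes -8; next (min(-1, tmp) == (b - a)) evaluates to false; next val becomes 0; next at i=-2:; next val becomes 0; next at i=-1:; next val becomes 0; next at i=0:; next val becomes 0; next tmp becomes 2; next final value 4. after: tmp becomes -6; next acc becomes -8; next (min(-1, tmp) == (b - a)) evaluates to false; next val becomes 0; next at i=-2:; next val becomes 0; next at i=-1:; next val becomes 0; next at i=0:; next val becomes 0; next tmp becomes 2; next final value 4. Both give 4.
Across all 72 domain points the two functions coincide.
verdict: equivalent


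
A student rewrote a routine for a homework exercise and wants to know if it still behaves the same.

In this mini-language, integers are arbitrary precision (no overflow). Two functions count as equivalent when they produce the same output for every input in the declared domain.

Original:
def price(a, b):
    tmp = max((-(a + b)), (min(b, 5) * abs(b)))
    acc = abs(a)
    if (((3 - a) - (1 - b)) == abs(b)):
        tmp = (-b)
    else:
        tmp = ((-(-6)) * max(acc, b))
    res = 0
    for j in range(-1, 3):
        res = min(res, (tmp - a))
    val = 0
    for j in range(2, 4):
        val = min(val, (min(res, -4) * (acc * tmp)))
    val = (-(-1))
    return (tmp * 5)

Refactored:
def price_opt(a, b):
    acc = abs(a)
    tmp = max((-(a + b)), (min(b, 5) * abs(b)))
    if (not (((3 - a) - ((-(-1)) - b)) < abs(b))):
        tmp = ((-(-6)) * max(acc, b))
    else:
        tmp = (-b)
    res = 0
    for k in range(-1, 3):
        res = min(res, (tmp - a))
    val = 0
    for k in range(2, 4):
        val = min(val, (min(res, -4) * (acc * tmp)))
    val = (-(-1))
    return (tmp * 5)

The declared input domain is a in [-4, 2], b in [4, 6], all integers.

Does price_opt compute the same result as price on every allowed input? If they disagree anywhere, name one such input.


Take a=2, b=4.
price: tmp=16, then acc=2, then (((3 - a) - (1 - b)) == abs(b)) is true, then tmp=-4, then res=0, then (j=-1), then res=-6, then (j=0), then res=-6, then (j=1), then res=-6, then (j=2), then res=-6, then val=0, then (j=2), then val=0, then (j=3), then val=0, then val=1, then returns -20
price_opt: acc=2, then tmp=16, then (not (((3 - a) - ((-(-1)) - b)) < abs(b))) is true, then tmp=24, then res=0, then (k=-1), then res=0, then (k=0), then res=0, then (k=1), then res=0, then (k=2), then res=0, then val=0, then (k=2), then val=-192, then (k=3), then val=-192, then val=1, then returns 120
-20 and 120 differ, so these are not the same function on this domain.
verdict: not equivalent; witness: a=2, b=4


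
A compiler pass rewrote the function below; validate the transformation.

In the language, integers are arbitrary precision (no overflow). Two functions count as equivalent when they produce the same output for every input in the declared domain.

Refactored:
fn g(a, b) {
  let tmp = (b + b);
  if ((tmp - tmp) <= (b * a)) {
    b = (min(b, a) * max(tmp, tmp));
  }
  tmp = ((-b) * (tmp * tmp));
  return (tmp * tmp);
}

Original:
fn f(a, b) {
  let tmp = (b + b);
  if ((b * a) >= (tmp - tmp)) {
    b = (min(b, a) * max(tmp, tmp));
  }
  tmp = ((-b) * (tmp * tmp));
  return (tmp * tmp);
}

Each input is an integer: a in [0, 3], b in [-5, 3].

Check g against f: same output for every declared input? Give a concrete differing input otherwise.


This is a faithful refactor — comparison usage differs, but the computed results match everywhere.
As a probe, take a=0, b=3: f runs tmp=6, then ((b * a) >= (tmp - tmp)) is true, then b=0, then tmp=0, then returns 0; g runs tmp=6, then ((tmp - tmp) <= (b * a)) is true, then b=0, then tmp=0, then returns 0; both end at 0.
An exhaustive pass over the 36 declared inputs shows identical outputs.
verdict: equivalent


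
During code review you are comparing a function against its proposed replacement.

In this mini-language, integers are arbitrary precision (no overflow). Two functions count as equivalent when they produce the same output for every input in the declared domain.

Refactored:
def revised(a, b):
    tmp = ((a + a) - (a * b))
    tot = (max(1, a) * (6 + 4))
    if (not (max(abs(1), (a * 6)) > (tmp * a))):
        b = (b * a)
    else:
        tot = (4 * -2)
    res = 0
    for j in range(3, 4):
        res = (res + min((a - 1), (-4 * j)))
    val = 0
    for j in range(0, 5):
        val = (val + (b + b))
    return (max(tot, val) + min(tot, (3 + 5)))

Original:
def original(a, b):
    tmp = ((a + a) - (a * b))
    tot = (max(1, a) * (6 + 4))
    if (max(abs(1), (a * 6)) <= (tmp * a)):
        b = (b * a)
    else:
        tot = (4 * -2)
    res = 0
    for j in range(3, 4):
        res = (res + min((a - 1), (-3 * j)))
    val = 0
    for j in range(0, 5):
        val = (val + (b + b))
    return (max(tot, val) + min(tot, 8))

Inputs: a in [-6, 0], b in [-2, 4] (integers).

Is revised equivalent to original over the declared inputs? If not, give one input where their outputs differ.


Equivalent. The edit looks behavioral (`-3` became `-4`), but over these ranges it never changes the outcome.
Sweeping the whole domain (49 inputs) finds no disagreement.
Spot check at a=-2, b=1 — original: tmp becomes -2; next tot becomes 10; next (max(abs(1), (a * 6)) <= (tmp * a)) evaluates to true; next b becomes -2; next res becomes 0; next at j=3:; next res becomes -9; next val becomes 0; next at j=0:; next val becomes -4; next at j=1:; next val becomes -8; next at j=2:; next val becomes -12; next at j=3:; next val becomes -16; next at j=4:; next val becomes -20; next final value 18. revised: tmp becomes -2; next tot becomes 10; next (not (max(abs(1), (a * 6)) > (tmp * a))) evaluates to true; next b becomes -2; next res becomes 0; next at j=3:; next res becomes -12; next val becomes 0; next at j=0:; next val becomes -4; next at j=1:; next val becomes -8; next at j=2:; next val becomes -12; next at j=3:; next val becomes -16; next at j=4:; next val becomes -20; next final value 18. Both give 18.
verdict: equivalent


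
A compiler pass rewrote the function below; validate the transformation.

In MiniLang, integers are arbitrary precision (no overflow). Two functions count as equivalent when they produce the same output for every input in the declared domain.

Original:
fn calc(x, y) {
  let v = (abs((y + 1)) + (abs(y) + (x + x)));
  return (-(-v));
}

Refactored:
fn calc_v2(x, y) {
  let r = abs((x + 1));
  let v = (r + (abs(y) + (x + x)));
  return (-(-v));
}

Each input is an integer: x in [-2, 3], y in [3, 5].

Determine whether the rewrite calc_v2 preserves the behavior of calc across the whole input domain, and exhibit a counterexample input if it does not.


At x=-2, y=3: calc gives 3, calc_v2 gives 0.
verdict: not equivalent; witness: x=-2, y=3


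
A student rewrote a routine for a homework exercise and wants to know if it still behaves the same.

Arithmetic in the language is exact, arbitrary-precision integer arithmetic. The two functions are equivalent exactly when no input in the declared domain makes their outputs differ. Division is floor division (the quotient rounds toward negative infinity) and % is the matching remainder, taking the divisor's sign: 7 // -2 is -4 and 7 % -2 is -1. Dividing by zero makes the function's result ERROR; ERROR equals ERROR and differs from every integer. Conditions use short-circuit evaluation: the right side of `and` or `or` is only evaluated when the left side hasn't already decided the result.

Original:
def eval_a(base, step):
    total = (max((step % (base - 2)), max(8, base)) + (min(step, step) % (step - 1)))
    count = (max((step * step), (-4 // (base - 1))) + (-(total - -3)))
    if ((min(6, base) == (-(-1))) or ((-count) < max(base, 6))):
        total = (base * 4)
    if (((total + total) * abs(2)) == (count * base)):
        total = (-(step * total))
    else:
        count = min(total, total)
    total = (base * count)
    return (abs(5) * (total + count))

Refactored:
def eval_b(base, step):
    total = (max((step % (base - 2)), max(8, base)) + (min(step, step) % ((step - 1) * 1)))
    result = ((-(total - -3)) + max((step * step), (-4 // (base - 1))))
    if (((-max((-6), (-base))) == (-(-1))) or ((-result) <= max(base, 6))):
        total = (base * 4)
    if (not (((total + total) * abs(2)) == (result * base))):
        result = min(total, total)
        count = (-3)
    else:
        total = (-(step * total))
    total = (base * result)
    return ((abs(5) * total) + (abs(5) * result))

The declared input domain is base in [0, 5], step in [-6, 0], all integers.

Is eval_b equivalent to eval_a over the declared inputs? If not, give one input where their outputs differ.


Not equivalent: base=0, step=-1 separates them (35 vs -30).
eval_a: total = 7; count = -6; ((min(6, base) == (-(-1))) or ((-count) < max(base, 6))) -> false; (((total + total) * abs(2)) == (count * base)) -> false; count = 7; total = 0; return 35
eval_b: total = 7; result = -6; (((-max((-6), (-base))) == (-(-1))) or ((-result) <= max(base, 6))) -> true; total = 0; (not (((total + total) * abs(2)) == (result * base))) -> false; total = 0; total = 0; return -30
verdict: not equivalent; witness: base=0, step=-1
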